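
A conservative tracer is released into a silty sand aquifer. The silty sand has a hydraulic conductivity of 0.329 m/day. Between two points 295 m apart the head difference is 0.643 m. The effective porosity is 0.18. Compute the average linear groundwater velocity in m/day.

Hydraulic gradient i = Δh / L = 0.643 / 295 = 0.002180.
Darcy flux q = K · i = 0.3290 × 0.002180 = 0.0007171 m/day.
Seepage velocity v = q / n_e = 0.0007171 / 0.18 = 0.003984 m/day.

0.00398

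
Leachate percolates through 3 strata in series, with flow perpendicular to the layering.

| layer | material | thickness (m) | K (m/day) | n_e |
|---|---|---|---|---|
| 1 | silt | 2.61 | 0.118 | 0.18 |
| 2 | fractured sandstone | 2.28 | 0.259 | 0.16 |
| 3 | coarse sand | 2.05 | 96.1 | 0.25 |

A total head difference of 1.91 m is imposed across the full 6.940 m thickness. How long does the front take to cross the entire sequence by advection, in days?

With flow normal to the layers, continuity requires the same specific discharge q through every layer.
Σ(b_i/K_i) = 2.61/0.118 + 2.28/0.259 + 2.05/96.1 = 30.94 d.
q = Δh / Σ(b_i/K_i) = 1.91 / 30.94 = 0.06173 m/day.
In each layer the seepage velocity is v_i = q/n_i, so the layer transit time is t_i = b_i·n_i / q:
  layer 1 (silt): t_1 = 2.61 × 0.18 / 0.06173 = 7.611 d
  layer 2 (fractured sandstone): t_2 = 2.28 × 0.16 / 0.06173 = 5.910 d
  layer 3 (coarse sand): t_3 = 2.05 × 0.25 / 0.06173 = 8.303 d
Total t = Σ t_i = 21.82 days.

21.8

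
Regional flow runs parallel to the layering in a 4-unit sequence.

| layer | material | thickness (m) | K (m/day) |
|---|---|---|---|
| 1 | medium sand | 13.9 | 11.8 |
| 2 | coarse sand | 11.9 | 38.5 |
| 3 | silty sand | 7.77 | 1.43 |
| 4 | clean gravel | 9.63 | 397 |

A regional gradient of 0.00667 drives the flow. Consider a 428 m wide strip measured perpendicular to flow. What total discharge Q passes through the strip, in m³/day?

Flow is parallel to layering, so each bed carries its own Darcy discharge and the transmissivities add.
Σ(K_i·b_i) = 11.8×13.9 + 38.5×11.9 + 1.43×7.77 + 397×9.63 = 4456 m²/day.
Hydraulic gradient i = 0.00667.
Q = Σ(K_i·b_i) · W · i = 4456 × 428 × 0.006670 = 12722 m³/day.

12700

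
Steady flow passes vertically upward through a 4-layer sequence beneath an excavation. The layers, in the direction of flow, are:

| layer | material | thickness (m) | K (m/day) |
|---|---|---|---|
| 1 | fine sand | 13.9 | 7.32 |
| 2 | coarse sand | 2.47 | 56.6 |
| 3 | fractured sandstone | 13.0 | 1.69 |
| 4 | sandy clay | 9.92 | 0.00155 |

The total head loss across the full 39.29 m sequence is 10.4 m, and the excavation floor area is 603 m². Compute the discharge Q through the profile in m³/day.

0.978

Flow is perpendicular to layering, so the layers act in series and the equivalent K is the thickness-weighted harmonic mean.
Total thickness L = 13.9 + 2.47 + 13.0 + 9.92 = 39.29 m.
Σ(b_i/K_i) = 13.9/7.32 + 2.47/56.6 + 13.0/1.69 + 9.92/0.00155 = 6410 d.
K_eq = L / Σ(b_i/K_i) = 39.29 / 6410 = 0.006130 m/day.
Q = K_eq · A · (Δh/L) = 0.006130 × 603 × (10.4/39.29) = 0.9784 m³/day.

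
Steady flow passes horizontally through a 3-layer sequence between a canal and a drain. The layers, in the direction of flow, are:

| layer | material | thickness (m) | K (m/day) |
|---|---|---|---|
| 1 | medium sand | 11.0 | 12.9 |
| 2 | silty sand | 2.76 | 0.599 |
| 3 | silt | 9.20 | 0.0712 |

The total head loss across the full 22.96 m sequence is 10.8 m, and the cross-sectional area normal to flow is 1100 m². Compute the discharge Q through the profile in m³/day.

Flow is perpendicular to layering, so the layers act in series and the equivalent K is the thickness-weighted harmonic mean.
Total thickness L = 11.0 + 2.76 + 9.20 = 22.96 m.
Σ(b_i/K_i) = 11.0/12.9 + 2.76/0.599 + 9.20/0.0712 = 134.7 d.
K_eq = L / Σ(b_i/K_i) = 22.96 / 134.7 = 0.1705 m/day.
Q = K_eq · A · (Δh/L) = 0.1705 × 1100 × (10.8/22.96) = 88.21 m³/day.

88.2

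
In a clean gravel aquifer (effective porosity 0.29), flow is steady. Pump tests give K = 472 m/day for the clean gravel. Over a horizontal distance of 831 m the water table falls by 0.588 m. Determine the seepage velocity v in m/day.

1.15

Hydraulic gradient i = Δh / L = 0.588 / 831 = 0.0007076.
Darcy flux q = K · i = 472.0 × 0.0007076 = 0.3340 m/day.
Seepage velocity v = q / n_e = 0.3340 / 0.29 = 1.152 m/day.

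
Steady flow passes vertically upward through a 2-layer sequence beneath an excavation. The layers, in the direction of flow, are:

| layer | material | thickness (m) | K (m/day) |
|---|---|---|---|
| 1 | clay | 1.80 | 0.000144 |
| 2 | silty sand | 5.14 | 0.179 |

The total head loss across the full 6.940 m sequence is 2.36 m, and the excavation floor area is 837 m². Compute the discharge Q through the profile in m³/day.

0.158

Flow is perpendicular to layering, so the layers act in series and the equivalent K is the thickness-weighted harmonic mean.
Total thickness L = 1.80 + 5.14 = 6.940 m.
Σ(b_i/K_i) = 1.80/0.000144 + 5.14/0.179 = 12529 d.
K_eq = L / Σ(b_i/K_i) = 6.940 / 12529 = 0.0005539 m/day.
Q = K_eq · A · (Δh/L) = 0.0005539 × 837 × (2.36/6.940) = 0.1577 m³/day.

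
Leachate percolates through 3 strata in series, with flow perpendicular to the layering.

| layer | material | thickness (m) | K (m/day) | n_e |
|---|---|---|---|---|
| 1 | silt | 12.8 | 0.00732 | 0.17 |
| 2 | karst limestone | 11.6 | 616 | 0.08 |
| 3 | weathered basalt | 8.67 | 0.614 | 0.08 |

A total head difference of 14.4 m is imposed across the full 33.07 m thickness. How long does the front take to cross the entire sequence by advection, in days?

465

With flow normal to the layers, continuity requires the same specific discharge q through every layer.
Σ(b_i/K_i) = 12.8/0.00732 + 11.6/616 + 8.67/0.614 = 1763 d.
q = Δh / Σ(b_i/K_i) = 14.4 / 1763 = 0.008169 m/day.
In each layer the seepage velocity is v_i = q/n_i, so the layer transit time is t_i = b_i·n_i / q:
  layer 1 (silt): t_1 = 12.8 × 0.17 / 0.008169 = 266.4 d
  layer 2 (karst limestone): t_2 = 11.6 × 0.08 / 0.008169 = 113.6 d
  layer 3 (weathered basalt): t_3 = 8.67 × 0.08 / 0.008169 = 84.91 d
Total t = Σ t_i = 464.9 days.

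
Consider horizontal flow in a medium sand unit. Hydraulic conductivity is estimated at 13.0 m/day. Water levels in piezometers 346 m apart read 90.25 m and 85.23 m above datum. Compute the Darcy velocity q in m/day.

0.189

Hydraulic gradient i = (90.25 − 85.23) / 346 = 5.02 / 346 = 0.01451.
Specific discharge q = K · i = 13.00 × 0.01451 = 0.1886 m/day.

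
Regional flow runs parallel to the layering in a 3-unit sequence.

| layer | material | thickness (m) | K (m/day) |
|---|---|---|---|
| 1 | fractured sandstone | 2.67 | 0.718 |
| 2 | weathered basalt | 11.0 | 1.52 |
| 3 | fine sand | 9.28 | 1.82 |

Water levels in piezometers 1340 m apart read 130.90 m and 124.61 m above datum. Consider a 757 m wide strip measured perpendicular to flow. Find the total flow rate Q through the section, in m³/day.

126

Flow is parallel to layering, so each bed carries its own Darcy discharge and the transmissivities add.
Σ(K_i·b_i) = 0.718×2.67 + 1.52×11.0 + 1.82×9.28 = 35.53 m²/day.
Hydraulic gradient i = (130.90 − 124.61) / 1340 = 6.29 / 1340 = 0.004694.
Q = Σ(K_i·b_i) · W · i = 35.53 × 757 × 0.004694 = 126.2 m³/day.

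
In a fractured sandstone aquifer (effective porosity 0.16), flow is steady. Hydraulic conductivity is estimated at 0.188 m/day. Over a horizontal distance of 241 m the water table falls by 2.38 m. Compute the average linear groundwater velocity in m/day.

Hydraulic gradient i = Δh / L = 2.38 / 241 = 0.009876.
Darcy flux q = K · i = 0.1880 × 0.009876 = 0.001857 m/day.
Seepage velocity v = q / n_e = 0.001857 / 0.16 = 0.01160 m/day.

0.0116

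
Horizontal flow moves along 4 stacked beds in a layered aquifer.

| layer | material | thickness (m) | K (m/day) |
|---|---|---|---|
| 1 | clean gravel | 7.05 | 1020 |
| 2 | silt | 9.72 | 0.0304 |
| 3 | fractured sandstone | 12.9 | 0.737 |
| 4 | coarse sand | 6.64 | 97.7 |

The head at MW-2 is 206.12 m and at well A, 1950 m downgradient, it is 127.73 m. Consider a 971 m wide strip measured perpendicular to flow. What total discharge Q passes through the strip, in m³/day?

Flow is parallel to layering, so each bed carries its own Darcy discharge and the transmissivities add.
Σ(K_i·b_i) = 1020×7.05 + 0.0304×9.72 + 0.737×12.9 + 97.7×6.64 = 7850 m²/day.
Hydraulic gradient i = (206.12 − 127.73) / 1950 = 78.39 / 1950 = 0.04020.
Q = Σ(K_i·b_i) · W · i = 7850 × 971 × 0.04020 = 3.064e+05 m³/day.

306000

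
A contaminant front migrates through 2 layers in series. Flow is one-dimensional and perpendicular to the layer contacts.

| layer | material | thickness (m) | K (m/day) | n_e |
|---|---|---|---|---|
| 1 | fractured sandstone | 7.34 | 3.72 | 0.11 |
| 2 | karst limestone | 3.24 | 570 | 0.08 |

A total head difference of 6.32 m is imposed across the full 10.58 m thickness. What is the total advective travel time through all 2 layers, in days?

0.334

With flow normal to the layers, continuity requires the same specific discharge q through every layer.
Σ(b_i/K_i) = 7.34/3.72 + 3.24/570 = 1.979 d.
q = Δh / Σ(b_i/K_i) = 6.32 / 1.979 = 3.194 m/day.
In each layer the seepage velocity is v_i = q/n_i, so the layer transit time is t_i = b_i·n_i / q:
  layer 1 (fractured sandstone): t_1 = 7.34 × 0.11 / 3.194 = 0.2528 d
  layer 2 (karst limestone): t_2 = 3.24 × 0.08 / 3.194 = 0.08116 d
Total t = Σ t_i = 0.3340 days.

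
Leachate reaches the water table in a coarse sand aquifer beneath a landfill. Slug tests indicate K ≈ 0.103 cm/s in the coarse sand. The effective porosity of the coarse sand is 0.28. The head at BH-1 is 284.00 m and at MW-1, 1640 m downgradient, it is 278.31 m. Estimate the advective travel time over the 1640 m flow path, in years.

4.07

Convert K: 0.103 cm/s × 864 = 88.99 m/day.
Hydraulic gradient i = (284.00 − 278.31) / 1640 = 5.69 / 1640 = 0.003470.
Darcy flux q = K · i = 88.99 × 0.003470 = 0.3088 m/day.
Seepage velocity v = q / n_e = 0.3088 / 0.28 = 1.103 m/day.
Travel time t = L / v = 1640 / 1.103 = 1487 days = 4.072 years.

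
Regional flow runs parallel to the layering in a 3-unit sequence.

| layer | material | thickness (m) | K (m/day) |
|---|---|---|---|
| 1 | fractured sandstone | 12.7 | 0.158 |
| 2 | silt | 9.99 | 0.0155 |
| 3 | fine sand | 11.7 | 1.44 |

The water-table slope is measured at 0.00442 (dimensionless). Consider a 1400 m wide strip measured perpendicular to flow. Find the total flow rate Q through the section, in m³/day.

Flow is parallel to layering, so each bed carries its own Darcy discharge and the transmissivities add.
Σ(K_i·b_i) = 0.158×12.7 + 0.0155×9.99 + 1.44×11.7 = 19.01 m²/day.
Hydraulic gradient i = 0.00442.
Q = Σ(K_i·b_i) · W · i = 19.01 × 1400 × 0.004420 = 117.6 m³/day.

118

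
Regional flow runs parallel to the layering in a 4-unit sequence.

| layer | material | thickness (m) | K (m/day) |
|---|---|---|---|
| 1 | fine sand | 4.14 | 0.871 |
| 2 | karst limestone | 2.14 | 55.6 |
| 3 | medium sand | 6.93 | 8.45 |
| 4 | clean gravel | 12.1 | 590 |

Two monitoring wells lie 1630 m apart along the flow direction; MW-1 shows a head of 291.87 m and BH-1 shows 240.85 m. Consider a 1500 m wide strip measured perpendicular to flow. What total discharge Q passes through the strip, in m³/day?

344000

Flow is parallel to layering, so each bed carries its own Darcy discharge and the transmissivities add.
Σ(K_i·b_i) = 0.871×4.14 + 55.6×2.14 + 8.45×6.93 + 590×12.1 = 7320 m²/day.
Hydraulic gradient i = (291.87 − 240.85) / 1630 = 51.02 / 1630 = 0.03130.
Q = Σ(K_i·b_i) · W · i = 7320 × 1500 × 0.03130 = 3.437e+05 m³/day.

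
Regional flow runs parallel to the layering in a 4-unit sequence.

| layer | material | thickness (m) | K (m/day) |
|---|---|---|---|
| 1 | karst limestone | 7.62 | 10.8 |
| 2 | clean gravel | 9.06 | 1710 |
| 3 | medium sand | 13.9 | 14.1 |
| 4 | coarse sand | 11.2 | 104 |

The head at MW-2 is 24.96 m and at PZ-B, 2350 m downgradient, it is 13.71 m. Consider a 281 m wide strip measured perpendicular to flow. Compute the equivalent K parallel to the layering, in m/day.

405

Flow is parallel to layering, so each bed carries its own Darcy discharge and the transmissivities add.
Σ(K_i·b_i) = 10.8×7.62 + 1710×9.06 + 14.1×13.9 + 104×11.2 = 16936 m²/day.
Total thickness b = 41.78 m, so K_eq = Σ(K_i·b_i)/b = 405.4 m/day.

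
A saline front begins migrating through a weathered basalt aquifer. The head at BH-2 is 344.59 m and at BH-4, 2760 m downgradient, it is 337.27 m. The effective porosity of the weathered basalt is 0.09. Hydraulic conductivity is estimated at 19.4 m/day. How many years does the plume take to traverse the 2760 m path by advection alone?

Hydraulic gradient i = (344.59 − 337.27) / 2760 = 7.32 / 2760 = 0.002652.
Darcy flux q = K · i = 19.40 × 0.002652 = 0.05145 m/day.
Seepage velocity v = q / n_e = 0.05145 / 0.09 = 0.5717 m/day.
Travel time t = L / v = 2760 / 0.5717 = 4828 days = 13.22 years.

13.2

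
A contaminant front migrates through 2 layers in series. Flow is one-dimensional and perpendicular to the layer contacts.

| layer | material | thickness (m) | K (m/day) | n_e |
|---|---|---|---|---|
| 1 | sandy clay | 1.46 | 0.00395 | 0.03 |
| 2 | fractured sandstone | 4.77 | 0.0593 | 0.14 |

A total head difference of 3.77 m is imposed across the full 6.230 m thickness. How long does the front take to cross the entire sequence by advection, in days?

85.0

With flow normal to the layers, continuity requires the same specific discharge q through every layer.
Σ(b_i/K_i) = 1.46/0.00395 + 4.77/0.0593 = 450.1 d.
q = Δh / Σ(b_i/K_i) = 3.77 / 450.1 = 0.008377 m/day.
In each layer the seepage velocity is v_i = q/n_i, so the layer transit time is t_i = b_i·n_i / q:
  layer 1 (sandy clay): t_1 = 1.46 × 0.03 / 0.008377 = 5.229 d
  layer 2 (fractured sandstone): t_2 = 4.77 × 0.14 / 0.008377 = 79.72 d
Total t = Σ t_i = 84.95 days.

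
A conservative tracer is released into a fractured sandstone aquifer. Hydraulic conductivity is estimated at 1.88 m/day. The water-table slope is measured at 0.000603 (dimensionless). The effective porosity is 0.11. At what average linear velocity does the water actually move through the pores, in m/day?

0.0103

Hydraulic gradient i = 0.000603.
Darcy flux q = K · i = 1.880 × 0.0006030 = 0.001134 m/day.
Seepage velocity v = q / n_e = 0.001134 / 0.11 = 0.01031 m/day.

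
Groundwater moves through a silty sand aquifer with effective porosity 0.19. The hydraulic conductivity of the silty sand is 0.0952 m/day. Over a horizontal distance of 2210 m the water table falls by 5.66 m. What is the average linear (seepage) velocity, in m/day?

Hydraulic gradient i = Δh / L = 5.66 / 2210 = 0.002561.
Darcy flux q = K · i = 0.09520 × 0.002561 = 0.0002438 m/day.
Seepage velocity v = q / n_e = 0.0002438 / 0.19 = 0.001283 m/day.

0.00128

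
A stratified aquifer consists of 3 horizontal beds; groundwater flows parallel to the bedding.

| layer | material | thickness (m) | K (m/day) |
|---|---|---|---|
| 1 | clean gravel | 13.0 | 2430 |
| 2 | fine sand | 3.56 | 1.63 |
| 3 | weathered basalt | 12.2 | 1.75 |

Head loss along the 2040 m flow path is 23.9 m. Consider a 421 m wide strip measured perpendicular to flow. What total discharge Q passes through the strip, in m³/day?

156000

Flow is parallel to layering, so each bed carries its own Darcy discharge and the transmissivities add.
Σ(K_i·b_i) = 2430×13.0 + 1.63×3.56 + 1.75×12.2 = 31617 m²/day.
Hydraulic gradient i = Δh / L = 23.9 / 2040 = 0.01172.
Q = Σ(K_i·b_i) · W · i = 31617 × 421 × 0.01172 = 1.559e+05 m³/day.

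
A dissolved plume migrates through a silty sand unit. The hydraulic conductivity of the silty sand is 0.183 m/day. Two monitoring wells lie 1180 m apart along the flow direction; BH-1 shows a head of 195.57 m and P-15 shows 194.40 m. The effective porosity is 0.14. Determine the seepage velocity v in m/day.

0.00130

Hydraulic gradient i = (195.57 − 194.40) / 1180 = 1.17 / 1180 = 0.0009915.
Darcy flux q = K · i = 0.1830 × 0.0009915 = 0.0001814 m/day.
Seepage velocity v = q / n_e = 0.0001814 / 0.14 = 0.001296 m/day.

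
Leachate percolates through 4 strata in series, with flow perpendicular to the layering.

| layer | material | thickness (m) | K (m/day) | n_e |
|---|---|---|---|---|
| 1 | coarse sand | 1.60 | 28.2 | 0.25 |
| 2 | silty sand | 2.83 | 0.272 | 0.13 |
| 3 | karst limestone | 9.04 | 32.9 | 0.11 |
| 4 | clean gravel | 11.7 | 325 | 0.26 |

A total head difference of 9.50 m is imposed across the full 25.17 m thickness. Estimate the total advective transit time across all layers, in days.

With flow normal to the layers, continuity requires the same specific discharge q through every layer.
Σ(b_i/K_i) = 1.60/28.2 + 2.83/0.272 + 9.04/32.9 + 11.7/325 = 10.77 d.
q = Δh / Σ(b_i/K_i) = 9.50 / 10.77 = 0.8819 m/day.
In each layer the seepage velocity is v_i = q/n_i, so the layer transit time is t_i = b_i·n_i / q:
  layer 1 (coarse sand): t_1 = 1.60 × 0.25 / 0.8819 = 0.4536 d
  layer 2 (silty sand): t_2 = 2.83 × 0.13 / 0.8819 = 0.4172 d
  layer 3 (karst limestone): t_3 = 9.04 × 0.11 / 0.8819 = 1.128 d
  layer 4 (clean gravel): t_4 = 11.7 × 0.26 / 0.8819 = 3.449 d
Total t = Σ t_i = 5.448 days.

5.45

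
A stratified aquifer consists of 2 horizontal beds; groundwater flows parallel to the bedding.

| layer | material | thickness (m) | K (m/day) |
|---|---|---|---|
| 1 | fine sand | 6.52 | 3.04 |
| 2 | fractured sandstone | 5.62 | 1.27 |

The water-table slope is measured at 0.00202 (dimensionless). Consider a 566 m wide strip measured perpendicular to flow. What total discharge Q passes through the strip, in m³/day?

30.8

Flow is parallel to layering, so each bed carries its own Darcy discharge and the transmissivities add.
Σ(K_i·b_i) = 3.04×6.52 + 1.27×5.62 = 26.96 m²/day.
Hydraulic gradient i = 0.00202.
Q = Σ(K_i·b_i) · W · i = 26.96 × 566 × 0.002020 = 30.82 m³/day.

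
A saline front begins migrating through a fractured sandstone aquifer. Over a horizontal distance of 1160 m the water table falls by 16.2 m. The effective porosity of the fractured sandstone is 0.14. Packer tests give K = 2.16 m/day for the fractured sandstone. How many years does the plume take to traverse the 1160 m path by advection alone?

14.7

Hydraulic gradient i = Δh / L = 16.2 / 1160 = 0.01397.
Darcy flux q = K · i = 2.160 × 0.01397 = 0.03017 m/day.
Seepage velocity v = q / n_e = 0.03017 / 0.14 = 0.2155 m/day.
Travel time t = L / v = 1160 / 0.2155 = 5384 days = 14.74 years.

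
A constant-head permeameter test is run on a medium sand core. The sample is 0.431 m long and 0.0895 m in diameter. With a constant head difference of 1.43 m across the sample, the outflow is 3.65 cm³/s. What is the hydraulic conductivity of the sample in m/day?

Cross-sectional area A = π·(d/2)² = π × (0.0895/2)² = 0.006291 m².
Convert discharge: 3.65 cm³/s = 3.650e-06 m³/s.
Darcy's law rearranged: K = Q·L / (A·Δh) = 3.650e-06 × 0.431 / (0.006291 × 1.43) = 0.0001749 m/s = 15.11 m/day.

15.1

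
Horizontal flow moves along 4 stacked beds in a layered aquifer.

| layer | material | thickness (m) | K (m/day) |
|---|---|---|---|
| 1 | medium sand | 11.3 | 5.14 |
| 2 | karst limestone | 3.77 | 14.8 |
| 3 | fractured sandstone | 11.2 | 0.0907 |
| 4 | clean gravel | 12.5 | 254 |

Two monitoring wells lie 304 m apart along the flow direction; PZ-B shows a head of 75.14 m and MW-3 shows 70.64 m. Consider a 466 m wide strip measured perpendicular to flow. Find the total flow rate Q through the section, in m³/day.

Flow is parallel to layering, so each bed carries its own Darcy discharge and the transmissivities add.
Σ(K_i·b_i) = 5.14×11.3 + 14.8×3.77 + 0.0907×11.2 + 254×12.5 = 3290 m²/day.
Hydraulic gradient i = (75.14 − 70.64) / 304 = 4.5 / 304 = 0.01480.
Q = Σ(K_i·b_i) · W · i = 3290 × 466 × 0.01480 = 22694 m³/day.

22700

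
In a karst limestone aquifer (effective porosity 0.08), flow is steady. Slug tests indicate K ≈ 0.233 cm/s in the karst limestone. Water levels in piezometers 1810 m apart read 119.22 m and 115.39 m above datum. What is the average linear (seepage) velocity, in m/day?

Convert K: 0.233 cm/s × 864 = 201.3 m/day.
Hydraulic gradient i = (119.22 − 115.39) / 1810 = 3.83 / 1810 = 0.002116.
Darcy flux q = K · i = 201.3 × 0.002116 = 0.4260 m/day.
Seepage velocity v = q / n_e = 0.4260 / 0.08 = 5.325 m/day.

5.32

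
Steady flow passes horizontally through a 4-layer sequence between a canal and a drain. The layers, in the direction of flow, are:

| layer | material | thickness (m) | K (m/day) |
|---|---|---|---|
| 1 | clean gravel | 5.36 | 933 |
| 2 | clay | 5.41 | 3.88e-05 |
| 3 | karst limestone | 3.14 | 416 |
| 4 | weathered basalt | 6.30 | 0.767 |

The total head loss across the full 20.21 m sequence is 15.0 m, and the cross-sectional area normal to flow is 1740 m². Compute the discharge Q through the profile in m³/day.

Flow is perpendicular to layering, so the layers act in series and the equivalent K is the thickness-weighted harmonic mean.
Total thickness L = 5.36 + 5.41 + 3.14 + 6.30 = 20.21 m.
Σ(b_i/K_i) = 5.36/933 + 5.41/3.88e-05 + 3.14/416 + 6.30/0.767 = 1.394e+05 d.
K_eq = L / Σ(b_i/K_i) = 20.21 / 1.394e+05 = 0.0001449 m/day.
Q = K_eq · A · (Δh/L) = 0.0001449 × 1740 × (15.0/20.21) = 0.1872 m³/day.

0.187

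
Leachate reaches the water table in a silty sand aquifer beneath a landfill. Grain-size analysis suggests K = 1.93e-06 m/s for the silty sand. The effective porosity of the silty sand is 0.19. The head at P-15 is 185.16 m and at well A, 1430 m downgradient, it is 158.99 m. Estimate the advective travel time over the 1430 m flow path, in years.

244

Convert K: 1.93e-06 m/s × 86400 = 0.1668 m/day.
Hydraulic gradient i = (185.16 − 158.99) / 1430 = 26.17 / 1430 = 0.01830.
Darcy flux q = K · i = 0.1668 × 0.01830 = 0.003052 m/day.
Seepage velocity v = q / n_e = 0.003052 / 0.19 = 0.01606 m/day.
Travel time t = L / v = 1430 / 0.01606 = 89033 days = 243.8 years.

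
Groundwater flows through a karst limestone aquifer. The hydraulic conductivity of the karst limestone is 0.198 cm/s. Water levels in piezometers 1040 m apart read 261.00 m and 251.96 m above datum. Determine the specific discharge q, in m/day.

1.49

Convert K: 0.198 cm/s × 864 = 171.1 m/day.
Hydraulic gradient i = (261.00 − 251.96) / 1040 = 9.04 / 1040 = 0.008692.
Specific discharge q = K · i = 171.1 × 0.008692 = 1.487 m/day.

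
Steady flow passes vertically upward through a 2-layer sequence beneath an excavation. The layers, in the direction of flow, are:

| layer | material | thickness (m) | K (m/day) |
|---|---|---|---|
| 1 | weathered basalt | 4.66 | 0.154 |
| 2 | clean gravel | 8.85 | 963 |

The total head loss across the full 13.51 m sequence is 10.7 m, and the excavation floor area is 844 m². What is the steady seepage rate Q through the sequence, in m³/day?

Flow is perpendicular to layering, so the layers act in series and the equivalent K is the thickness-weighted harmonic mean.
Total thickness L = 4.66 + 8.85 = 13.51 m.
Σ(b_i/K_i) = 4.66/0.154 + 8.85/963 = 30.27 d.
K_eq = L / Σ(b_i/K_i) = 13.51 / 30.27 = 0.4463 m/day.
Q = K_eq · A · (Δh/L) = 0.4463 × 844 × (10.7/13.51) = 298.4 m³/day.

298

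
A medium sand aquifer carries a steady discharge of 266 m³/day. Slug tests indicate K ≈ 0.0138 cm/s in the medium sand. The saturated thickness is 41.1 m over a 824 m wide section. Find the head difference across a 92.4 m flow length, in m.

Convert K: 0.0138 cm/s × 864 = 11.92 m/day.
Cross-sectional area A = 824 × 41.1 = 33866 m².
From Q = K·A·i, i = Q / (K·A) = 266 / (11.92 × 33866) = 0.0006587.
Head loss Δh = i · L = 0.0006587 × 92.4 = 0.06087 m.

0.0609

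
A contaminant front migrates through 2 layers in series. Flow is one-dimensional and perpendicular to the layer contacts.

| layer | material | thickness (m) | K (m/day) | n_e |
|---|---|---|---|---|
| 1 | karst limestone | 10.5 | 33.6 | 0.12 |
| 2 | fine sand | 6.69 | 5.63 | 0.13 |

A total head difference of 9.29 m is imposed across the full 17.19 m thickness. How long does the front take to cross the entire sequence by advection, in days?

With flow normal to the layers, continuity requires the same specific discharge q through every layer.
Σ(b_i/K_i) = 10.5/33.6 + 6.69/5.63 = 1.501 d.
q = Δh / Σ(b_i/K_i) = 9.29 / 1.501 = 6.190 m/day.
In each layer the seepage velocity is v_i = q/n_i, so the layer transit time is t_i = b_i·n_i / q:
  layer 1 (karst limestone): t_1 = 10.5 × 0.12 / 6.190 = 0.2035 d
  layer 2 (fine sand): t_2 = 6.69 × 0.13 / 6.190 = 0.1405 d
Total t = Σ t_i = 0.3440 days.

0.344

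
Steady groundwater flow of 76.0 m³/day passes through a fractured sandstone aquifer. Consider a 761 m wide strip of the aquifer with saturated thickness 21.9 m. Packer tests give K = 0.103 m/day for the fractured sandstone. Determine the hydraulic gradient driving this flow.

Cross-sectional area A = 761 × 21.9 = 16666 m².
From Q = K·A·i, i = Q / (K·A) = 76.0 / (0.1030 × 16666) = 0.04427.

0.0443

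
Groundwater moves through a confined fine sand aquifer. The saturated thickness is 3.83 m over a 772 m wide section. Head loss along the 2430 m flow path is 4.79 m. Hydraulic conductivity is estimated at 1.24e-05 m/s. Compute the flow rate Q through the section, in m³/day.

6.24

Convert K: 1.24e-05 m/s × 86400 = 1.071 m/day.
Cross-sectional area A = 772 × 3.83 = 2957 m².
Hydraulic gradient i = Δh / L = 4.79 / 2430 = 0.001971.
Darcy's law: Q = K · A · i = 1.071 × 2957 × 0.001971 = 6.244 m³/day.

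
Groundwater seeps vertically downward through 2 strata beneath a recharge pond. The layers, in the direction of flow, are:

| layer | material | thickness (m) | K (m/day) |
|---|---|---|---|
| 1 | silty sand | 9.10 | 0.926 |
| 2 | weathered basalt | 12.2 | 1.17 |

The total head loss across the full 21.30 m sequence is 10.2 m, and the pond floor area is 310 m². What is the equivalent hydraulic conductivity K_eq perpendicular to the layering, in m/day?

Flow is perpendicular to layering, so the layers act in series and the equivalent K is the thickness-weighted harmonic mean.
Total thickness L = 9.10 + 12.2 = 21.30 m.
Σ(b_i/K_i) = 9.10/0.926 + 12.2/1.17 = 20.25 d.
K_eq = L / Σ(b_i/K_i) = 21.30 / 20.25 = 1.052 m/day.

1.05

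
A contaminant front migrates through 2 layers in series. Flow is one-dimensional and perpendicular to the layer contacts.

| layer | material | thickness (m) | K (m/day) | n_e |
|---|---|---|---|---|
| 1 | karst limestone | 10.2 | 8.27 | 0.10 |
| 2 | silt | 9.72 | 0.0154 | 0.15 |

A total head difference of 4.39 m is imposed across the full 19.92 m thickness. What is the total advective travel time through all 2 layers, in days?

With flow normal to the layers, continuity requires the same specific discharge q through every layer.
Σ(b_i/K_i) = 10.2/8.27 + 9.72/0.0154 = 632.4 d.
q = Δh / Σ(b_i/K_i) = 4.39 / 632.4 = 0.006942 m/day.
In each layer the seepage velocity is v_i = q/n_i, so the layer transit time is t_i = b_i·n_i / q:
  layer 1 (karst limestone): t_1 = 10.2 × 0.10 / 0.006942 = 146.9 d
  layer 2 (silt): t_2 = 9.72 × 0.15 / 0.006942 = 210.0 d
Total t = Σ t_i = 357.0 days.

357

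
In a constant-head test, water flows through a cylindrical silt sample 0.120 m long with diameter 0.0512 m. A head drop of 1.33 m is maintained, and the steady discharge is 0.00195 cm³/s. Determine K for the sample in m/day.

0.00738

Cross-sectional area A = π·(d/2)² = π × (0.0512/2)² = 0.002059 m².
Convert discharge: 0.00195 cm³/s = 1.950e-09 m³/s.
Darcy's law rearranged: K = Q·L / (A·Δh) = 1.950e-09 × 0.120 / (0.002059 × 1.33) = 8.545e-08 m/s = 0.007383 m/day.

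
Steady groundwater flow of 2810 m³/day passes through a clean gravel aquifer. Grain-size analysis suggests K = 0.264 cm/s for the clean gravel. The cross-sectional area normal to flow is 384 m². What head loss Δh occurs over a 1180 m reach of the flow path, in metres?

37.9

Convert K: 0.264 cm/s × 864 = 228.1 m/day.
From Q = K·A·i, i = Q / (K·A) = 2810 / (228.1 × 384.0) = 0.03208.
Head loss Δh = i · L = 0.03208 × 1180 = 37.86 m.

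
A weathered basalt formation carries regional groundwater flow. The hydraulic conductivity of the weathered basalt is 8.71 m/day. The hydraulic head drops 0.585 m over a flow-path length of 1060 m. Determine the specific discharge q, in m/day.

Hydraulic gradient i = Δh / L = 0.585 / 1060 = 0.0005519.
Specific discharge q = K · i = 8.710 × 0.0005519 = 0.004807 m/day.

0.00481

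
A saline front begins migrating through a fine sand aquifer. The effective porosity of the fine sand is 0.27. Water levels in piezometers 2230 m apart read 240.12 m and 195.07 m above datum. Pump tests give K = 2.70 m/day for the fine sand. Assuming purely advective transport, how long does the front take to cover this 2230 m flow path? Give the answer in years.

Hydraulic gradient i = (240.12 − 195.07) / 2230 = 45.05 / 2230 = 0.02020.
Darcy flux q = K · i = 2.700 × 0.02020 = 0.05454 m/day.
Seepage velocity v = q / n_e = 0.05454 / 0.27 = 0.2020 m/day.
Travel time t = L / v = 2230 / 0.2020 = 11039 days = 30.22 years.

30.2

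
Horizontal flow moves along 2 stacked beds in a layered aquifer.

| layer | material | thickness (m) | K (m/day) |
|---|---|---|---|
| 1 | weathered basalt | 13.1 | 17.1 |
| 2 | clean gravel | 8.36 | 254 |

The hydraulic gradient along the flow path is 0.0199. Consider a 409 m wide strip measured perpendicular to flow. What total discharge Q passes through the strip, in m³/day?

19100

Flow is parallel to layering, so each bed carries its own Darcy discharge and the transmissivities add.
Σ(K_i·b_i) = 17.1×13.1 + 254×8.36 = 2347 m²/day.
Hydraulic gradient i = 0.0199.
Q = Σ(K_i·b_i) · W · i = 2347 × 409 × 0.01990 = 19106 m³/day.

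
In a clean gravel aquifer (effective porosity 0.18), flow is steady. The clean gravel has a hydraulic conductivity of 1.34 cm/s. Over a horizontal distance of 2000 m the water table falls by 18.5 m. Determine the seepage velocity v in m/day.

Convert K: 1.34 cm/s × 864 = 1158 m/day.
Hydraulic gradient i = Δh / L = 18.5 / 2000 = 0.009250.
Darcy flux q = K · i = 1158 × 0.009250 = 10.71 m/day.
Seepage velocity v = q / n_e = 10.71 / 0.18 = 59.50 m/day.

59.5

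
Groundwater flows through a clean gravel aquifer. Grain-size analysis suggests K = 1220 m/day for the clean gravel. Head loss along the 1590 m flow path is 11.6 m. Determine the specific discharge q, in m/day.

Hydraulic gradient i = Δh / L = 11.6 / 1590 = 0.007296.
Specific discharge q = K · i = 1220 × 0.007296 = 8.901 m/day.

8.90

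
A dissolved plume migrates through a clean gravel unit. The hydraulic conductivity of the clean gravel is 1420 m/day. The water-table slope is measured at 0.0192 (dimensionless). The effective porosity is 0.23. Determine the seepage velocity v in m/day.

119

Hydraulic gradient i = 0.0192.
Darcy flux q = K · i = 1420 × 0.01920 = 27.26 m/day.
Seepage velocity v = q / n_e = 27.26 / 0.23 = 118.5 m/day.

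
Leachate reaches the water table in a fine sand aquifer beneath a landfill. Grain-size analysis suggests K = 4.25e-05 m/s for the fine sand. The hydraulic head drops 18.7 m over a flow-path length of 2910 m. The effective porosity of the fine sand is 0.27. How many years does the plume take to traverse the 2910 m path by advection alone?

Convert K: 4.25e-05 m/s × 86400 = 3.672 m/day.
Hydraulic gradient i = Δh / L = 18.7 / 2910 = 0.006426.
Darcy flux q = K · i = 3.672 × 0.006426 = 0.02360 m/day.
Seepage velocity v = q / n_e = 0.02360 / 0.27 = 0.08740 m/day.
Travel time t = L / v = 2910 / 0.08740 = 33297 days = 91.16 years.

91.2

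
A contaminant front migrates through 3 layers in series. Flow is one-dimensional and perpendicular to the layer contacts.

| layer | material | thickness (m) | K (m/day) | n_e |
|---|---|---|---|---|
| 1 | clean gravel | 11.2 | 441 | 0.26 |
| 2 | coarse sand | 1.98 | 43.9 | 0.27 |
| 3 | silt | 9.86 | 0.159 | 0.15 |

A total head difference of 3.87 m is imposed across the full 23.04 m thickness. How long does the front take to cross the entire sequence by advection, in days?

79.0

With flow normal to the layers, continuity requires the same specific discharge q through every layer.
Σ(b_i/K_i) = 11.2/441 + 1.98/43.9 + 9.86/0.159 = 62.08 d.
q = Δh / Σ(b_i/K_i) = 3.87 / 62.08 = 0.06234 m/day.
In each layer the seepage velocity is v_i = q/n_i, so the layer transit time is t_i = b_i·n_i / q:
  layer 1 (clean gravel): t_1 = 11.2 × 0.26 / 0.06234 = 46.71 d
  layer 2 (coarse sand): t_2 = 1.98 × 0.27 / 0.06234 = 8.576 d
  layer 3 (silt): t_3 = 9.86 × 0.15 / 0.06234 = 23.73 d
Total t = Σ t_i = 79.02 days.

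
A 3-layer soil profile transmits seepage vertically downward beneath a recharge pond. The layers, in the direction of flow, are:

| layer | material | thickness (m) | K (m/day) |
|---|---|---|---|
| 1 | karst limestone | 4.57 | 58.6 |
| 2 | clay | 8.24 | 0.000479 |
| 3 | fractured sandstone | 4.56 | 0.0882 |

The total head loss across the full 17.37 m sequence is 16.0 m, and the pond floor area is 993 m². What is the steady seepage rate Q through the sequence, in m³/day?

Flow is perpendicular to layering, so the layers act in series and the equivalent K is the thickness-weighted harmonic mean.
Total thickness L = 4.57 + 8.24 + 4.56 = 17.37 m.
Σ(b_i/K_i) = 4.57/58.6 + 8.24/0.000479 + 4.56/0.0882 = 17254 d.
K_eq = L / Σ(b_i/K_i) = 17.37 / 17254 = 0.001007 m/day.
Q = K_eq · A · (Δh/L) = 0.001007 × 993 × (16.0/17.37) = 0.9208 m³/day.

0.921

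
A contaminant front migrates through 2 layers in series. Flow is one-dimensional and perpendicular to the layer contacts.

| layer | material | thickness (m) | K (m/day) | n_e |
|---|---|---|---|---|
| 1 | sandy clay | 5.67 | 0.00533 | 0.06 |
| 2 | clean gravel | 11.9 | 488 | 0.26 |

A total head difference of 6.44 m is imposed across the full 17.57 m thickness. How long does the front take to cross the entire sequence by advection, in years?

With flow normal to the layers, continuity requires the same specific discharge q through every layer.
Σ(b_i/K_i) = 5.67/0.00533 + 11.9/488 = 1064 d.
q = Δh / Σ(b_i/K_i) = 6.44 / 1064 = 0.006054 m/day.
In each layer the seepage velocity is v_i = q/n_i, so the layer transit time is t_i = b_i·n_i / q:
  layer 1 (sandy clay): t_1 = 5.67 × 0.06 / 0.006054 = 56.20 d
  layer 2 (clean gravel): t_2 = 11.9 × 0.26 / 0.006054 = 511.1 d
Total t = Σ t_i = 567.3 days = 1.553 years.

1.55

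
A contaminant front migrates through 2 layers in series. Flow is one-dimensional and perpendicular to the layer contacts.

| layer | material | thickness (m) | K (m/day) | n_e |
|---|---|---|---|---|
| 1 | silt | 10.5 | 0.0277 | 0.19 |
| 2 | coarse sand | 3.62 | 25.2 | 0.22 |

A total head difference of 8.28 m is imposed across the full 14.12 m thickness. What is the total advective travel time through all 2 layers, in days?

With flow normal to the layers, continuity requires the same specific discharge q through every layer.
Σ(b_i/K_i) = 10.5/0.0277 + 3.62/25.2 = 379.2 d.
q = Δh / Σ(b_i/K_i) = 8.28 / 379.2 = 0.02184 m/day.
In each layer the seepage velocity is v_i = q/n_i, so the layer transit time is t_i = b_i·n_i / q:
  layer 1 (silt): t_1 = 10.5 × 0.19 / 0.02184 = 91.37 d
  layer 2 (coarse sand): t_2 = 3.62 × 0.22 / 0.02184 = 36.47 d
Total t = Σ t_i = 127.8 days.

128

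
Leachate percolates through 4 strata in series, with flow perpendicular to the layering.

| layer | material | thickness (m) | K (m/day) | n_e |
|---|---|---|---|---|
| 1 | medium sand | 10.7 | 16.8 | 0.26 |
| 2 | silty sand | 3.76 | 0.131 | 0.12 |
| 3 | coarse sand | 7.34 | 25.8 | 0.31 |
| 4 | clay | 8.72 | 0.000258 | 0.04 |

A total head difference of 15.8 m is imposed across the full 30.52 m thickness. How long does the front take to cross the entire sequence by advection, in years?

With flow normal to the layers, continuity requires the same specific discharge q through every layer.
Σ(b_i/K_i) = 10.7/16.8 + 3.76/0.131 + 7.34/25.8 + 8.72/0.000258 = 33828 d.
q = Δh / Σ(b_i/K_i) = 15.8 / 33828 = 0.0004671 m/day.
In each layer the seepage velocity is v_i = q/n_i, so the layer transit time is t_i = b_i·n_i / q:
  layer 1 (medium sand): t_1 = 10.7 × 0.26 / 0.0004671 = 5956 d
  layer 2 (silty sand): t_2 = 3.76 × 0.12 / 0.0004671 = 966.0 d
  layer 3 (coarse sand): t_3 = 7.34 × 0.31 / 0.0004671 = 4872 d
  layer 4 (clay): t_4 = 8.72 × 0.04 / 0.0004671 = 746.8 d
Total t = Σ t_i = 12541 days = 34.33 years.

34.3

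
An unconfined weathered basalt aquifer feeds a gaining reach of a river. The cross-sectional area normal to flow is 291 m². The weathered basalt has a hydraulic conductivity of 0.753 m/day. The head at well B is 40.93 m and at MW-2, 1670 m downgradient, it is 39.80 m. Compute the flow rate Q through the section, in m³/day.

Hydraulic gradient i = (40.93 − 39.80) / 1670 = 1.13 / 1670 = 0.0006766.
Darcy's law: Q = K · A · i = 0.7530 × 291.0 × 0.0006766 = 0.1483 m³/day.

0.148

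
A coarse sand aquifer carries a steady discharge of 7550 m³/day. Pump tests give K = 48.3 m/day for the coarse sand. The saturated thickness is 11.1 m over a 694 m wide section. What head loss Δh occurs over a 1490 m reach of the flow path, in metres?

30.2

Cross-sectional area A = 694 × 11.1 = 7703 m².
From Q = K·A·i, i = Q / (K·A) = 7550 / (48.30 × 7703) = 0.02029.
Head loss Δh = i · L = 0.02029 × 1490 = 30.23 m.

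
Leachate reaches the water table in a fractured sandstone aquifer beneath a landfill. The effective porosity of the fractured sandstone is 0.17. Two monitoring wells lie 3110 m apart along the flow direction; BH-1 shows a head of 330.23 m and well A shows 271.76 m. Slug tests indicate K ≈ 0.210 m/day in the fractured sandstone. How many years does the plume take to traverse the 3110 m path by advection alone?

Hydraulic gradient i = (330.23 − 271.76) / 3110 = 58.47 / 3110 = 0.01880.
Darcy flux q = K · i = 0.2100 × 0.01880 = 0.003948 m/day.
Seepage velocity v = q / n_e = 0.003948 / 0.17 = 0.02322 m/day.
Travel time t = L / v = 3110 / 0.02322 = 1.339e+05 days = 366.6 years.

367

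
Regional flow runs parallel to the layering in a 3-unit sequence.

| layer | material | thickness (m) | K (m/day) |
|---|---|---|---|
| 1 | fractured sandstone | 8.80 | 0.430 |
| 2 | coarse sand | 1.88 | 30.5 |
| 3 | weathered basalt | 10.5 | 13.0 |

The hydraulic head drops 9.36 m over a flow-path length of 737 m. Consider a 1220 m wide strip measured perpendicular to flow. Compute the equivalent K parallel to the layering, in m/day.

Flow is parallel to layering, so each bed carries its own Darcy discharge and the transmissivities add.
Σ(K_i·b_i) = 0.430×8.80 + 30.5×1.88 + 13.0×10.5 = 197.6 m²/day.
Total thickness b = 21.18 m, so K_eq = Σ(K_i·b_i)/b = 9.331 m/day.

9.33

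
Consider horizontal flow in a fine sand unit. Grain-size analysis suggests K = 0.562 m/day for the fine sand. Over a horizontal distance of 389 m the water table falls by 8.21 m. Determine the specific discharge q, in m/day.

Hydraulic gradient i = Δh / L = 8.21 / 389 = 0.02111.
Specific discharge q = K · i = 0.5620 × 0.02111 = 0.01186 m/day.

0.0119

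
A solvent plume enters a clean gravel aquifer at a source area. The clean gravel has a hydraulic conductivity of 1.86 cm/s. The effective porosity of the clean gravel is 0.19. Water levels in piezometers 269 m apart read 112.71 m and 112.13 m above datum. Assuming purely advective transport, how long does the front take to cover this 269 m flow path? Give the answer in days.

Convert K: 1.86 cm/s × 864 = 1607 m/day.
Hydraulic gradient i = (112.71 − 112.13) / 269 = 0.58 / 269 = 0.002156.
Darcy flux q = K · i = 1607 × 0.002156 = 3.465 m/day.
Seepage velocity v = q / n_e = 3.465 / 0.19 = 18.24 m/day.
Travel time t = L / v = 269 / 18.24 = 14.75 days.

14.8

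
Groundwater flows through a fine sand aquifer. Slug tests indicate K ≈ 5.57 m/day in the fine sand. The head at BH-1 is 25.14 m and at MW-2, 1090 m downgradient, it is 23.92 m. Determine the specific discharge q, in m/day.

0.00623

Hydraulic gradient i = (25.14 − 23.92) / 1090 = 1.22 / 1090 = 0.001119.
Specific discharge q = K · i = 5.570 × 0.001119 = 0.006234 m/day.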